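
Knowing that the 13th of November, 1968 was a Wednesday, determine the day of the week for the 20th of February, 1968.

Count forward from the earlier date (February 20, 1968) to the later (November 13, 1968):
February 1968: 29 − 20 = 9 days remain (1968 is a leap year, so February has 29 days).
Then March (31), April (30), May (31), June (30), July (31), August (31), September (30), October (31): 31 + 30 + 31 + 30 + 31 + 31 + 30 + 31 = 245 days.
November 1–13, 1968: 13 days.
Total: 9 + 245 + 13 = 267 days.
267 mod 7 = 1, so 1 day before Wednesday is Tuesday.

Tuesday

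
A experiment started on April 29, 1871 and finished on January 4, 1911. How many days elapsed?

From April 29, 1871 to April 29, 1910: 39 years, of which 9 contain a Feb 29 — 30×365 + 9×366 = 14244 days.
(1900 is not a leap year (divisible by 100 but not 400).)
April 1910: 30 − 29 = 1 day remains.
Then May (31), June (30), July (31), August (31), September (30), October (31), November (30), December (31): 31 + 30 + 31 + 31 + 30 + 31 + 30 + 31 = 245 days.
January 1–4, 1911: 4 days.
Residual: 250 days.
Total: 14494 days.

14494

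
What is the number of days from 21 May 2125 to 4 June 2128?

Day-of-year of May 21, 2125: 141.
Day-of-year of June 4, 2128: 156.
2125 has 365 days, so 365 − 141 = 224 days remain in 2125.
Full years: 2126: 365; 2127: 365. Sum = 730.
Total: 224 + 730 + 156 = 1110 days.

1110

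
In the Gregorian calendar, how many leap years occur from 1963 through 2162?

Years divisible by 4: 1964, 1968, …, 2160 — 50 in all.
Of these, 2100 is divisible by 100 but not 400, so not leap.
2000 is divisible by 400, so still leap.
Leap years: 50 − 1 = 49.

49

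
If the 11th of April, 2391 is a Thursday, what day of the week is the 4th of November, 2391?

Monday

April 2391: 30 − 11 = 19 days remain.
Then May (31), June (30), July (31), August (31), September (30), October (31): 31 + 30 + 31 + 31 + 30 + 31 = 184 days.
November 1–4, 2391: 4 days.
Total: 19 + 184 + 4 = 207 days.
207 mod 7 = 4, so 4 days after Thursday is Monday.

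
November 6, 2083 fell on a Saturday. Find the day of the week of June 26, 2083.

Count forward from the earlier date (June 26, 2083) to the later (November 6, 2083):
June 2083: 30 − 26 = 4 days remain.
Then July (31), August (31), September (30), October (31): 31 + 31 + 30 + 31 = 123 days.
November 1–6, 2083: 6 days.
Total: 4 + 123 + 6 = 133 days.
133 is a multiple of 7, so June 26, 2083 falls on the same weekday: Saturday.

Saturday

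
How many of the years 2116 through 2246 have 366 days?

32

Years divisible by 4: 2116, 2120, …, 2244 — 33 in all.
Of these, 2200 is divisible by 100 but not 400, so not leap.
Leap years: 33 − 1 = 32.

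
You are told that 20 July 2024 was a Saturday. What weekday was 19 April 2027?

Day-of-year of July 20, 2024: 202.
Day-of-year of April 19, 2027: 109.
2024 has 366 days, so 366 − 202 = 164 days remain in 2024.
Full years: 2025: 365; 2026: 365. Sum = 730.
Total: 164 + 730 + 109 = 1003 days.
1003 mod 7 = 2, so 2 days after Saturday is Monday.

Monday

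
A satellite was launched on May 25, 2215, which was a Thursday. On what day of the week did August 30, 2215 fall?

Wednesday

May 2215: 31 − 25 = 6 days remain.
Then June (30), July (31): 30 + 31 = 61 days.
August 1–30, 2215: 30 days.
Total: 6 + 61 + 30 = 97 days.
97 mod 7 = 6, so 6 days after Thursday is Wednesday.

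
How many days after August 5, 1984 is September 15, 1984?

August 1984: 31 − 5 = 26 days remain.
September 1–15, 1984: 15 days.
Total: 26 + 15 = 41 days.

41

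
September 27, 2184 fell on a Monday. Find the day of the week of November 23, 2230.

Day-of-year of September 27, 2184: 271.
Day-of-year of November 23, 2230: 327.
2184 has 366 days, so 366 − 271 = 95 days remain in 2184.
Full years 2185–2229: 35 common + 10 leap = 35×365 + 10×366 = 16435 days.
Total: 95 + 16435 + 327 = 16857 days.
16857 mod 7 = 1, so 1 day after Monday is Tuesday.

Tuesday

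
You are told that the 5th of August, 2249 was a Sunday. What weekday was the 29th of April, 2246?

Count forward from the earlier date (April 29, 2246) to the later (August 5, 2249):
Day-of-year of April 29, 2246: 119.
Day-of-year of August 5, 2249: 217.
2246 has 365 days, so 365 − 119 = 246 days remain in 2246.
Full years: 2247: 365; 2248: 366. Sum = 731.
Total: 246 + 731 + 217 = 1194 days.
1194 mod 7 = 4, so 4 days before Sunday is Wednesday.

Wednesday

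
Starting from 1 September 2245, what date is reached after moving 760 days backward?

3 August 2243

Count 760 days before September 1, 2245:
August 2243: 31 − 3 = 28 days remain.
Then 24 full months totalling 731 days.
September 1, 2245: 1 day.
Total: 28 + 731 + 1 = 760 days.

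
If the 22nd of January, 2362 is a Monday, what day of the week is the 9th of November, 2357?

Count forward from the earlier date (November 9, 2357) to the later (January 22, 2362):
Day-of-year of November 9, 2357: 313.
Day-of-year of January 22, 2362: 22.
2357 has 365 days, so 365 − 313 = 52 days remain in 2357.
Full years: 2358: 365; 2359: 365; 2360: 366; 2361: 365. Sum = 1461.
Total: 52 + 1461 + 22 = 1535 days.
1535 mod 7 = 2, so 2 days before Monday is Saturday.

Saturday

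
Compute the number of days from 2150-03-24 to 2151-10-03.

Day-of-year of March 24, 2150: 83.
Day-of-year of October 3, 2151: 276.
2150 has 365 days, so 365 − 83 = 282 days remain in 2150.
Total: 282 + 276 = 558 days.

558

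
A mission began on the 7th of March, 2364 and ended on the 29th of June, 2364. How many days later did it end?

114

March 2364: 31 − 7 = 24 days remain.
Then April (30), May (31): 30 + 31 = 61 days.
June 1–29, 2364: 29 days.
Total: 24 + 61 + 29 = 114 days.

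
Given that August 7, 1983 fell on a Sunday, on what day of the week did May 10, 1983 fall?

Tuesday

Count forward from the earlier date (May 10, 1983) to the later (August 7, 1983):
May 1983: 31 − 10 = 21 days remain.
Then June (30), July (31): 30 + 31 = 61 days.
August 1–7, 1983: 7 days.
Total: 21 + 61 + 7 = 89 days.
89 mod 7 = 5, so 5 days before Sunday is Tuesday.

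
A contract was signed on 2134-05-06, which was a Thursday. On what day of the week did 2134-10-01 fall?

Friday

May 2134: 31 − 6 = 25 days remain.
Then June (30), July (31), August (31), September (30): 30 + 31 + 31 + 30 = 122 days.
October 1, 2134: 1 day.
Total: 25 + 122 + 1 = 148 days.
148 mod 7 = 1, so 1 day after Thursday is Friday.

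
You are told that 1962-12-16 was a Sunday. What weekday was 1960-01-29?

Count forward from the earlier date (January 29, 1960) to the later (December 16, 1962):
January 1960: 31 − 29 = 2 days remain.
Then 34 full months totalling 1034 days.
December 1–16, 1962: 16 days.
Total: 2 + 1034 + 16 = 1052 days.
1052 mod 7 = 2, so 2 days before Sunday is Friday.

Friday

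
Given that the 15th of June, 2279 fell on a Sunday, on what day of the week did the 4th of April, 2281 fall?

Monday

Day-of-year of June 15, 2279: 166.
Day-of-year of April 4, 2281: 94.
2279 has 365 days, so 365 − 166 = 199 days remain in 2279.
Full years: 2280: 366. Sum = 366.
Total: 199 + 366 + 94 = 659 days.
659 mod 7 = 1, so 1 day after Sunday is Monday.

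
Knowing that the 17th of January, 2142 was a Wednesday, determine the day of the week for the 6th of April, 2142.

January 2142: 31 − 17 = 14 days remain.
Then February 2142 (28), March (31): 28 + 31 = 59 days.
April 1–6, 2142: 6 days.
Total: 14 + 59 + 6 = 79 days.
79 mod 7 = 2, so 2 days after Wednesday is Friday.

Friday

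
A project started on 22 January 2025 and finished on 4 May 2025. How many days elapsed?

102

January 2025: 31 − 22 = 9 days remain.
Then February 2025 (28), March (31), April (30): 28 + 31 + 30 = 89 days.
May 1–4, 2025: 4 days.
Total: 9 + 89 + 4 = 102 days.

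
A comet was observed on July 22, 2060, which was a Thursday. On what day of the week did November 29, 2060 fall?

July 2060: 31 − 22 = 9 days remain.
Then August (31), September (30), October (31): 31 + 30 + 31 = 92 days.
November 1–29, 2060: 29 days.
Total: 9 + 92 + 29 = 130 days.
130 mod 7 = 4, so 4 days after Thursday is Monday.

Monday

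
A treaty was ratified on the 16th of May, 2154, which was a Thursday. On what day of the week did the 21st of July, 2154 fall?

Sunday

May 2154: 31 − 16 = 15 days remain.
Then June (30): 30 days.
July 1–21, 2154: 21 days.
Total: 15 + 30 + 21 = 66 days.
66 mod 7 = 3, so 3 days after Thursday is Sunday.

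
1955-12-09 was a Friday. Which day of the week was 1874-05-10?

Sunday

Count forward from the earlier date (May 10, 1874) to the later (December 9, 1955):
From May 10, 1874 to May 10, 1955: 81 years, of which 19 contain a Feb 29 — 62×365 + 19×366 = 29584 days.
(1900 is not a leap year (divisible by 100 but not 400).)
May 1955: 31 − 10 = 21 days remain.
Then June (30), July (31), August (31), September (30), October (31), November (30): 30 + 31 + 31 + 30 + 31 + 30 = 183 days.
December 1–9, 1955: 9 days.
Residual: 213 days.
Total: 29797 days.
29797 mod 7 = 5, so 5 days before Friday is Sunday.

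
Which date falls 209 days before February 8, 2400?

July 14, 2399

Count 209 days before February 8, 2400:
July 2399: 31 − 14 = 17 days remain.
Then August (31), September (30), October (31), November (30), December (31), January (31): 31 + 30 + 31 + 30 + 31 + 31 = 184 days.
February 1–8, 2400: 8 days (2400 is a leap year (divisible by 400)).
Residual: 209 days.
Total: 209 days.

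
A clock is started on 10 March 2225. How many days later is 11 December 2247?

8311

From March 10, 2225 to March 10, 2247: 22 years, of which 5 contain a Feb 29 — 17×365 + 5×366 = 8035 days.
March 2247: 31 − 10 = 21 days remain.
Then April (30), May (31), June (30), July (31), August (31), September (30), October (31), November (30): 30 + 31 + 30 + 31 + 31 + 30 + 31 + 30 = 244 days.
December 1–11, 2247: 11 days.
Residual: 276 days.
Total: 8311 days.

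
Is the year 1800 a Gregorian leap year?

No

1800 is not a leap year (divisible by 100 but not 400).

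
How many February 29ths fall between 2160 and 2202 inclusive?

Years divisible by 4 in [2160, 2202]: 2160, 2164, 2168, 2172, 2176, 2180, 2184, 2188, 2192, 2196, 2200.
Of these, 2200 is divisible by 100 but not 400, so not leap.
Leap years: 11 − 1 = 10.

10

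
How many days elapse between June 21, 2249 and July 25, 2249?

34

June 2249: 30 − 21 = 9 days remain.
July 1–25, 2249: 25 days.
Total: 9 + 25 = 34 days.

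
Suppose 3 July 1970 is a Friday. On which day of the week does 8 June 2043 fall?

From July 3, 1970 to July 3, 2042: 72 years, of which 18 contain a Feb 29 — 54×365 + 18×366 = 26298 days.
(2000 is a leap year (divisible by 400).)
July 2042: 31 − 3 = 28 days remain.
Then 10 full months totalling 304 days.
June 1–8, 2043: 8 days.
Residual: 340 days.
Total: 26638 days.
26638 mod 7 = 3, so 3 days after Friday is Monday.

Monday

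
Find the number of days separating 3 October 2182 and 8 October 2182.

Within October 2182: 8 − 3 = 5 days.

5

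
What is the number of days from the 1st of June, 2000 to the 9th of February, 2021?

From June 1, 2000 to June 1, 2020: 20 years, of which 5 contain a Feb 29 — 15×365 + 5×366 = 7305 days.
June 2020: 30 − 1 = 29 days remain.
Then July (31), August (31), September (30), October (31), November (30), December (31), January (31): 31 + 31 + 30 + 31 + 30 + 31 + 31 = 215 days.
February 1–9, 2021: 9 days (2021 is not a leap year).
Residual: 253 days.
Total: 7558 days.

7558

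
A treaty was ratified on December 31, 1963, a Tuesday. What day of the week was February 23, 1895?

Saturday

Count forward from the earlier date (February 23, 1895) to the later (December 31, 1963):
Day-of-year of February 23, 1895: 54.
Day-of-year of December 31, 1963: 365.
1895 has 365 days, so 365 − 54 = 311 days remain in 1895.
Full years 1896–1962: 51 common + 16 leap = 51×365 + 16×366 = 24471 days.
Total: 311 + 24471 + 365 = 25147 days.
25147 mod 7 = 3, so 3 days before Tuesday is Saturday.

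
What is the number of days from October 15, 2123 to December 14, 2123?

60

October 2123: 31 − 15 = 16 days remain.
Then November (30): 30 days.
December 1–14, 2123: 14 days.
Total: 16 + 30 + 14 = 60 days.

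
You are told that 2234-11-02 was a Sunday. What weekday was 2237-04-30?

Sunday

November 2, 2234 → November 2, 2235: 365 days.
November 2, 2235 → November 2, 2236: 366 days (2236 is a leap year).
November 2236: 30 − 2 = 28 days remain.
Then December (31), January (31), February 2237 (28), March (31): 31 + 31 + 28 + 31 = 121 days.
April 1–30, 2237: 30 days.
Residual: 179 days.
Total: 910 days.
910 is a multiple of 7, so 2237-04-30 falls on the same weekday: Sunday.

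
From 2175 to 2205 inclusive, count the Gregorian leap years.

7

Years divisible by 4 in [2175, 2205]: 2176, 2180, 2184, 2188, 2192, 2196, 2200, 2204.
Of these, 2200 is divisible by 100 but not 400, so not leap.
Leap years: 8 − 1 = 7.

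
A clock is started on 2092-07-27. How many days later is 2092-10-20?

July 2092: 31 − 27 = 4 days remain.
Then August (31), September (30): 31 + 30 = 61 days.
October 1–20, 2092: 20 days.
Total: 4 + 61 + 20 = 85 days.

85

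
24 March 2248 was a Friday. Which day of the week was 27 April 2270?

Wednesday

Day-of-year of March 24, 2248: 84.
Day-of-year of April 27, 2270: 117.
2248 has 366 days, so 366 − 84 = 282 days remain in 2248.
Full years 2249–2269: 16 common + 5 leap = 16×365 + 5×366 = 7670 days.
Total: 282 + 7670 + 117 = 8069 days.
8069 mod 7 = 5, so 5 days after Friday is Wednesday.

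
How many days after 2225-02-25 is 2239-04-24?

5171

Day-of-year of February 25, 2225: 56.
Day-of-year of April 24, 2239: 114.
2225 has 365 days, so 365 − 56 = 309 days remain in 2225.
Full years 2226–2238: 10 common + 3 leap = 10×365 + 3×366 = 4748 days.
Total: 309 + 4748 + 114 = 5171 days.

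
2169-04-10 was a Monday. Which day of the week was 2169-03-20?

Count forward from the earlier date (March 20, 2169) to the later (April 10, 2169):
March 2169: 31 − 20 = 11 days remain.
April 1–10, 2169: 10 days.
Total: 11 + 10 = 21 days.
21 is a multiple of 7, so 2169-03-20 falls on the same weekday: Monday.

Monday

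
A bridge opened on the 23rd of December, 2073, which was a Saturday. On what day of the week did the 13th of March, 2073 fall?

Monday

Count forward from the earlier date (March 13, 2073) to the later (December 23, 2073):
March 2073: 31 − 13 = 18 days remain.
Then April (30), May (31), June (30), July (31), August (31), September (30), October (31), November (30): 30 + 31 + 30 + 31 + 31 + 30 + 31 + 30 = 244 days.
December 1–23, 2073: 23 days.
Total: 18 + 244 + 23 = 285 days.
285 mod 7 = 5, so 5 days before Saturday is Monday.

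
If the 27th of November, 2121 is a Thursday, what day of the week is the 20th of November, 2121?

Count forward from the earlier date (November 20, 2121) to the later (November 27, 2121):
Within November 2121: 27 − 20 = 7 days.
7 is a multiple of 7, so the 20th of November, 2121 falls on the same weekday: Thursday.

Thursday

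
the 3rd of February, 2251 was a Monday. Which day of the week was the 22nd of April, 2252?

Thursday

February 2251: 28 − 3 = 25 days remain (2251 is not a leap year, so February has 28 days).
Then 13 full months totalling 397 days.
April 1–22, 2252: 22 days.
Total: 25 + 397 + 22 = 444 days.
444 mod 7 = 3, so 3 days after Monday is Thursday.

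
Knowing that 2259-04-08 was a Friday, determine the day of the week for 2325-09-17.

Thursday

From April 8, 2259 to April 8, 2325: 66 years, of which 16 contain a Feb 29 — 50×365 + 16×366 = 24106 days.
(2300 is not a leap year (divisible by 100 but not 400).)
April 2325: 30 − 8 = 22 days remain.
Then May (31), June (30), July (31), August (31): 31 + 30 + 31 + 31 = 123 days.
September 1–17, 2325: 17 days.
Residual: 162 days.
Total: 24268 days.
24268 mod 7 = 6, so 6 days after Friday is Thursday.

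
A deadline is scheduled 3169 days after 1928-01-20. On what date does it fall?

1936-09-23

Count 3169 days after January 20, 1928:
Day-of-year of January 20, 1928: 20.
Day-of-year of September 23, 1936: 267.
1928 has 366 days, so 366 − 20 = 346 days remain in 1928.
Full years 1929–1935: 6 common + 1 leap = 6×365 + 1×366 = 2556 days.
Total: 346 + 2556 + 267 = 3169 days.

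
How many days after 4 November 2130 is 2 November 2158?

10225

Day-of-year of November 4, 2130: 308.
Day-of-year of November 2, 2158: 306.
2130 has 365 days, so 365 − 308 = 57 days remain in 2130.
Full years 2131–2157: 20 common + 7 leap = 20×365 + 7×366 = 9862 days.
Total: 57 + 9862 + 306 = 10225 days.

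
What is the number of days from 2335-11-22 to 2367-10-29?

11664

From November 22, 2335 to November 22, 2366: 31 years, of which 8 contain a Feb 29 — 23×365 + 8×366 = 11323 days.
November 2366: 30 − 22 = 8 days remain.
Then 10 full months totalling 304 days.
October 1–29, 2367: 29 days.
Residual: 341 days.
Total: 11664 days.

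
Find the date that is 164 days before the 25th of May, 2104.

the 13th of December, 2103

Count 164 days before May 25, 2104:
December 2103: 31 − 13 = 18 days remain.
Then January (31), February 2104 (29), March (31), April (30): 31 + 29 + 31 + 30 = 121 days.
May 1–25, 2104: 25 days.
Total: 18 + 121 + 25 = 164 days.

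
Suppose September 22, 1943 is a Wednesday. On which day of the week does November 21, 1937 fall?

Count forward from the earlier date (November 21, 1937) to the later (September 22, 1943):
November 21, 1937 → November 21, 1938: 365 days.
November 21, 1938 → November 21, 1939: 365 days.
November 21, 1939 → November 21, 1940: 366 days (1940 is a leap year).
November 21, 1940 → November 21, 1941: 365 days.
November 21, 1941 → November 21, 1942: 365 days.
November 1942: 30 − 21 = 9 days remain.
Then 9 full months totalling 274 days.
September 1–22, 1943: 22 days.
Residual: 305 days.
Total: 2131 days.
2131 mod 7 = 3, so 3 days before Wednesday is Sunday.

Sunday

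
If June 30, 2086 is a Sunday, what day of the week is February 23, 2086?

Saturday

Count forward from the earlier date (February 23, 2086) to the later (June 30, 2086):
February 2086: 28 − 23 = 5 days remain (2086 is not a leap year, so February has 28 days).
Then March (31), April (30), May (31): 31 + 30 + 31 = 92 days.
June 1–30, 2086: 30 days.
Total: 5 + 92 + 30 = 127 days.
127 mod 7 = 1, so 1 day before Sunday is Saturday.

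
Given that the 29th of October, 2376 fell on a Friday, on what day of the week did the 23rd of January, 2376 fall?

Count forward from the earlier date (January 23, 2376) to the later (October 29, 2376):
January 2376: 31 − 23 = 8 days remain.
Then February 2376 (29), March (31), April (30), May (31), June (30), July (31), August (31), September (30): 29 + 31 + 30 + 31 + 30 + 31 + 31 + 30 = 243 days.
October 1–29, 2376: 29 days.
Total: 8 + 243 + 29 = 280 days.
280 is a multiple of 7, so the 23rd of January, 2376 falls on the same weekday: Friday.

Friday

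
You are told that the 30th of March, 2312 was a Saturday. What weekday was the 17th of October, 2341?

Day-of-year of March 30, 2312: 90.
Day-of-year of October 17, 2341: 290.
2312 has 366 days, so 366 − 90 = 276 days remain in 2312.
Full years 2313–2340: 21 common + 7 leap = 21×365 + 7×366 = 10227 days.
Total: 276 + 10227 + 290 = 10793 days.
10793 mod 7 = 6, so 6 days after Saturday is Friday.

Friday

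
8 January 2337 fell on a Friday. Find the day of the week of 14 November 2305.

Tuesday

Count forward from the earlier date (November 14, 2305) to the later (January 8, 2337):
Day-of-year of November 14, 2305: 318.
Day-of-year of January 8, 2337: 8.
2305 has 365 days, so 365 − 318 = 47 days remain in 2305.
Full years 2306–2336: 23 common + 8 leap = 23×365 + 8×366 = 11323 days.
Total: 47 + 11323 + 8 = 11378 days.
11378 mod 7 = 3, so 3 days before Friday is Tuesday.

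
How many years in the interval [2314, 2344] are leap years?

Years divisible by 4 in [2314, 2344]: 2316, 2320, 2324, 2328, 2332, 2336, 2340, 2344.
No century exceptions apply. Count: 8.

8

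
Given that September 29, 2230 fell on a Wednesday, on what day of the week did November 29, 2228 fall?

Count forward from the earlier date (November 29, 2228) to the later (September 29, 2230):
Day-of-year of November 29, 2228: 334.
Day-of-year of September 29, 2230: 272.
2228 has 366 days, so 366 − 334 = 32 days remain in 2228.
Full years: 2229: 365. Sum = 365.
Total: 32 + 365 + 272 = 669 days.
669 mod 7 = 4, so 4 days before Wednesday is Saturday.

Saturday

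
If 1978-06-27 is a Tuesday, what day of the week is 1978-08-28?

June 1978: 30 − 27 = 3 days remain.
Then July (31): 31 days.
August 1–28, 1978: 28 days.
Total: 3 + 31 + 28 = 62 days.
62 mod 7 = 6, so 6 days after Tuesday is Monday.

Monday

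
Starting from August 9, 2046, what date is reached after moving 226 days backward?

December 26, 2045

Count 226 days before August 9, 2046:
December 2045: 31 − 26 = 5 days remain.
Then January (31), February 2046 (28), March (31), April (30), May (31), June (30), July (31): 31 + 28 + 31 + 30 + 31 + 30 + 31 = 212 days.
August 1–9, 2046: 9 days.
Residual: 226 days.
Total: 226 days.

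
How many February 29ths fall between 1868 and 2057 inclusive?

Years divisible by 4: 1868, 1872, …, 2056 — 48 in all.
Of these, 1900 is divisible by 100 but not 400, so not leap.
2000 is divisible by 400, so still leap.
Leap years: 48 − 1 = 47.

47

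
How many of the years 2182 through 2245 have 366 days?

15

Years divisible by 4: 2184, 2188, …, 2244 — 16 in all.
Of these, 2200 is divisible by 100 but not 400, so not leap.
Leap years: 16 − 1 = 15.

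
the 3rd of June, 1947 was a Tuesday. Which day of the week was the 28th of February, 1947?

Friday

Count forward from the earlier date (February 28, 1947) to the later (June 3, 1947):
February 1947: 28 − 28 = 0 days remain (1947 is not a leap year, so February has 28 days).
Then March (31), April (30), May (31): 31 + 30 + 31 = 92 days.
June 1–3, 1947: 3 days.
Total: 0 + 92 + 3 = 95 days.
95 mod 7 = 4, so 4 days before Tuesday is Friday.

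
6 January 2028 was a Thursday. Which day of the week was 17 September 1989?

Sunday

Count forward from the earlier date (September 17, 1989) to the later (January 6, 2028):
Day-of-year of September 17, 1989: 260.
Day-of-year of January 6, 2028: 6.
1989 has 365 days, so 365 − 260 = 105 days remain in 1989.
Full years 1990–2027: 29 common + 9 leap = 29×365 + 9×366 = 13879 days.
Total: 105 + 13879 + 6 = 13990 days.
13990 mod 7 = 4, so 4 days before Thursday is Sunday.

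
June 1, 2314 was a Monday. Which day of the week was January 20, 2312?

Count forward from the earlier date (January 20, 2312) to the later (June 1, 2314):
January 20, 2312 → January 20, 2313: 366 days (2312 is a leap year).
January 20, 2313 → January 20, 2314: 365 days.
January 2314: 31 − 20 = 11 days remain.
Then February 2314 (28), March (31), April (30), May (31): 28 + 31 + 30 + 31 = 120 days.
June 1, 2314: 1 day.
Residual: 132 days.
Total: 863 days.
863 mod 7 = 2, so 2 days before Monday is Saturday.

Saturday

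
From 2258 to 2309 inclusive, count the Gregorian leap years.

Years divisible by 4: 2260, 2264, …, 2308 — 13 in all.
Of these, 2300 is divisible by 100 but not 400, so not leap.
Leap years: 13 − 1 = 12.

12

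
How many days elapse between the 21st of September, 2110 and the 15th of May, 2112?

602

September 21, 2110 → September 21, 2111: 365 days.
September 2111: 30 − 21 = 9 days remain.
Then October (31), November (30), December (31), January (31), February 2112 (29), March (31), April (30): 31 + 30 + 31 + 31 + 29 + 31 + 30 = 213 days.
May 1–15, 2112: 15 days.
Residual: 237 days.
Total: 602 days.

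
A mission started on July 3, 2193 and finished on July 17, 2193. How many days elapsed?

Within July 2193: 17 − 3 = 14 days.

14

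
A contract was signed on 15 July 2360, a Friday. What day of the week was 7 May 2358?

Count forward from the earlier date (May 7, 2358) to the later (July 15, 2360):
May 7, 2358 → May 7, 2359: 365 days.
May 7, 2359 → May 7, 2360: 366 days (2360 is a leap year).
May 2360: 31 − 7 = 24 days remain.
Then June (30): 30 days.
July 1–15, 2360: 15 days.
Residual: 69 days.
Total: 800 days.
800 mod 7 = 2, so 2 days before Friday is Wednesday.

Wednesday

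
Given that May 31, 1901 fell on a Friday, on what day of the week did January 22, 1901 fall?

Count forward from the earlier date (January 22, 1901) to the later (May 31, 1901):
January 1901: 31 − 22 = 9 days remain.
Then February 1901 (28), March (31), April (30): 28 + 31 + 30 = 89 days.
May 1–31, 1901: 31 days.
Total: 9 + 89 + 31 = 129 days.
129 mod 7 = 3, so 3 days before Friday is Tuesday.

Tuesday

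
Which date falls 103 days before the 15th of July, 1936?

the 3rd of April, 1936

Count 103 days before July 15, 1936:
April 1936: 30 − 3 = 27 days remain.
Then May (31), June (30): 31 + 30 = 61 days.
July 1–15, 1936: 15 days.
Total: 27 + 61 + 15 = 103 days.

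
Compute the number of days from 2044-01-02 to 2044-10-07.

January 2044: 31 − 2 = 29 days remain.
Then February 2044 (29), March (31), April (30), May (31), June (30), July (31), August (31), September (30): 29 + 31 + 30 + 31 + 30 + 31 + 31 + 30 = 243 days.
October 1–7, 2044: 7 days.
Total: 29 + 243 + 7 = 279 days.

279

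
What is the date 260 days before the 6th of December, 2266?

the 21st of March, 2266

Count 260 days before December 6, 2266:
March 2266: 31 − 21 = 10 days remain.
Then April (30), May (31), June (30), July (31), August (31), September (30), October (31), November (30): 30 + 31 + 30 + 31 + 31 + 30 + 31 + 30 = 244 days.
December 1–6, 2266: 6 days.
Total: 10 + 244 + 6 = 260 days.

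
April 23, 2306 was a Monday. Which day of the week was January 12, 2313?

Sunday

April 23, 2306 → April 23, 2307: 365 days.
April 23, 2307 → April 23, 2308: 366 days (2308 is a leap year).
April 23, 2308 → April 23, 2309: 365 days.
April 23, 2309 → April 23, 2310: 365 days.
April 23, 2310 → April 23, 2311: 365 days.
April 23, 2311 → April 23, 2312: 366 days (2312 is a leap year).
April 2312: 30 − 23 = 7 days remain.
Then May (31), June (30), July (31), August (31), September (30), October (31), November (30), December (31): 31 + 30 + 31 + 31 + 30 + 31 + 30 + 31 = 245 days.
January 1–12, 2313: 12 days.
Residual: 264 days.
Total: 2456 days.
2456 mod 7 = 6, so 6 days after Monday is Sunday.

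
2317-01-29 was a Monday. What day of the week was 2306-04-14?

Saturday

Count forward from the earlier date (April 14, 2306) to the later (January 29, 2317):
Day-of-year of April 14, 2306: 104.
Day-of-year of January 29, 2317: 29.
2306 has 365 days, so 365 − 104 = 261 days remain in 2306.
Full years 2307–2316: 7 common + 3 leap = 7×365 + 3×366 = 3653 days.
Total: 261 + 3653 + 29 = 3943 days.
3943 mod 7 = 2, so 2 days before Monday is Saturday.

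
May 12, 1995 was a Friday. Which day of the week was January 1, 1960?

Count forward from the earlier date (January 1, 1960) to the later (May 12, 1995):
From January 1, 1960 to January 1, 1995: 35 years, of which 9 contain a Feb 29 — 26×365 + 9×366 = 12784 days.
January 1995: 31 − 1 = 30 days remain.
Then February 1995 (28), March (31), April (30): 28 + 31 + 30 = 89 days.
May 1–12, 1995: 12 days.
Residual: 131 days.
Total: 12915 days.
12915 is a multiple of 7, so January 1, 1960 falls on the same weekday: Friday.

Friday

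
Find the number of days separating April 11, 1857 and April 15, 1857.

4

Within April 1857: 15 − 11 = 4 days.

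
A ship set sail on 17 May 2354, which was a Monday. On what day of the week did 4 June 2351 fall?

Monday

Count forward from the earlier date (June 4, 2351) to the later (May 17, 2354):
June 4, 2351 → June 4, 2352: 366 days (2352 is a leap year).
June 4, 2352 → June 4, 2353: 365 days.
June 2353: 30 − 4 = 26 days remain.
Then 10 full months totalling 304 days.
May 1–17, 2354: 17 days.
Residual: 347 days.
Total: 1078 days.
1078 is a multiple of 7, so 4 June 2351 falls on the same weekday: Monday.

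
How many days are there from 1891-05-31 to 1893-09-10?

May 1891: 31 − 31 = 0 days remain.
Then 27 full months totalling 823 days.
September 1–10, 1893: 10 days.
Total: 0 + 823 + 10 = 833 days.

833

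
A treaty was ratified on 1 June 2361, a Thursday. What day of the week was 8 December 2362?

Saturday

Day-of-year of June 1, 2361: 152.
Day-of-year of December 8, 2362: 342.
2361 has 365 days, so 365 − 152 = 213 days remain in 2361.
Total: 213 + 342 = 555 days.
555 mod 7 = 2, so 2 days after Thursday is Saturday.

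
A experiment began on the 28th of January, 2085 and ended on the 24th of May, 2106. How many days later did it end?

7785

Day-of-year of January 28, 2085: 28.
Day-of-year of May 24, 2106: 144.
2085 has 365 days, so 365 − 28 = 337 days remain in 2085.
Full years 2086–2105: 16 common + 4 leap = 16×365 + 4×366 = 7304 days.
Total: 337 + 7304 + 144 = 7785 days.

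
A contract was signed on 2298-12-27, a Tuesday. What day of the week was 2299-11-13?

Monday

December 2298: 31 − 27 = 4 days remain.
Then 10 full months totalling 304 days.
November 1–13, 2299: 13 days.
Total: 4 + 304 + 13 = 321 days.
321 mod 7 = 6, so 6 days after Tuesday is Monday.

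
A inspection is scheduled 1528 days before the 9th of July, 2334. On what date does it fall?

the 3rd of May, 2330

Count 1528 days before July 9, 2334:
May 3, 2330 → May 3, 2331: 365 days.
May 3, 2331 → May 3, 2332: 366 days (2332 is a leap year).
May 3, 2332 → May 3, 2333: 365 days.
May 3, 2333 → May 3, 2334: 365 days.
May 2334: 31 − 3 = 28 days remain.
Then June (30): 30 days.
July 1–9, 2334: 9 days.
Residual: 67 days.
Total: 1528 days.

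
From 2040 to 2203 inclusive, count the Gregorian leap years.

Years divisible by 4: 2040, 2044, …, 2200 — 41 in all.
Of these, 2100, 2200 are divisible by 100 but not 400, so not leap.
Leap years: 41 − 2 = 39.

39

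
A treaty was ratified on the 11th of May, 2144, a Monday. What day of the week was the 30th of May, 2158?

Tuesday

From May 11, 2144 to May 11, 2158: 14 years, of which 3 contain a Feb 29 — 11×365 + 3×366 = 5113 days.
Within May 2158: 30 − 11 = 19 days.
Total: 5132 days.
5132 mod 7 = 1, so 1 day after Monday is Tuesday.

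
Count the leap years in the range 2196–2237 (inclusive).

Years divisible by 4 in [2196, 2237]: 2196, 2200, 2204, 2208, 2212, 2216, 2220, 2224, 2228, 2232, 2236.
Of these, 2200 is divisible by 100 but not 400, so not leap.
Leap years: 11 − 1 = 10.

10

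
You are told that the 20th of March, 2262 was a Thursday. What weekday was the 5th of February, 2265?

March 20, 2262 → March 20, 2263: 365 days.
March 20, 2263 → March 20, 2264: 366 days (2264 is a leap year).
March 2264: 31 − 20 = 11 days remain.
Then 10 full months totalling 306 days.
February 1–5, 2265: 5 days (2265 is not a leap year).
Residual: 322 days.
Total: 1053 days.
1053 mod 7 = 3, so 3 days after Thursday is Sunday.

Sunday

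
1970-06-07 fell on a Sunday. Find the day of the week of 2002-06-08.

From June 7, 1970 to June 7, 2002: 32 years, of which 8 contain a Feb 29 — 24×365 + 8×366 = 11688 days.
(2000 is a leap year (divisible by 400).)
Within June 2002: 8 − 7 = 1 day.
Total: 11689 days.
11689 mod 7 = 6, so 6 days after Sunday is Saturday.

Saturday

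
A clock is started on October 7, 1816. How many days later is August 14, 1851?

From October 7, 1816 to October 7, 1850: 34 years, of which 8 contain a Feb 29 — 26×365 + 8×366 = 12418 days.
October 1850: 31 − 7 = 24 days remain.
Then 9 full months totalling 273 days.
August 1–14, 1851: 14 days.
Residual: 311 days.
Total: 12729 days.

12729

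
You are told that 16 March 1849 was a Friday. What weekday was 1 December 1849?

March 1849: 31 − 16 = 15 days remain.
Then April (30), May (31), June (30), July (31), August (31), September (30), October (31), November (30): 30 + 31 + 30 + 31 + 31 + 30 + 31 + 30 = 244 days.
December 1, 1849: 1 day.
Total: 15 + 244 + 1 = 260 days.
260 mod 7 = 1, so 1 day after Friday is Saturday.

Saturday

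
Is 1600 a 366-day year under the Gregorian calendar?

Yes

1600 is a leap year (divisible by 400).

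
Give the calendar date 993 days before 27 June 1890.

8 October 1887

Count 993 days before June 27, 1890:
Day-of-year of October 8, 1887: 281.
Day-of-year of June 27, 1890: 178.
1887 has 365 days, so 365 − 281 = 84 days remain in 1887.
Full years: 1888: 366; 1889: 365. Sum = 731.
Total: 84 + 731 + 178 = 993 days.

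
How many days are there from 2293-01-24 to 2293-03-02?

January 2293: 31 − 24 = 7 days remain.
Then February 2293 (28): 28 days.
March 1–2, 2293: 2 days.
Total: 7 + 28 + 2 = 37 days.

37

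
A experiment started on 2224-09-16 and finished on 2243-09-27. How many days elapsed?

6950

From September 16, 2224 to September 16, 2243: 19 years, of which 4 contain a Feb 29 — 15×365 + 4×366 = 6939 days.
Within September 2243: 27 − 16 = 11 days.
Total: 6950 days.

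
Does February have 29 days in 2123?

No

2123 is not a leap year.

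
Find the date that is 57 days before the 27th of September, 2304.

the 1st of August, 2304

Count 57 days before September 27, 2304:
August 2304: 31 − 1 = 30 days remain.
September 1–27, 2304: 27 days.
Total: 30 + 27 = 57 days.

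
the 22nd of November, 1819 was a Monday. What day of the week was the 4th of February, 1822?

Monday

Day-of-year of November 22, 1819: 326.
Day-of-year of February 4, 1822: 35.
1819 has 365 days, so 365 − 326 = 39 days remain in 1819.
Full years: 1820: 366; 1821: 365. Sum = 731.
Total: 39 + 731 + 35 = 805 days.
805 is a multiple of 7, so the 4th of February, 1822 falls on the same weekday: Monday.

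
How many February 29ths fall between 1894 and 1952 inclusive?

Years divisible by 4: 1896, 1900, …, 1952 — 15 in all.
Of these, 1900 is divisible by 100 but not 400, so not leap.
Leap years: 15 − 1 = 14.

14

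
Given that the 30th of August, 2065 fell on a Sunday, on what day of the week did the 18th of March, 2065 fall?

Wednesday

Count forward from the earlier date (March 18, 2065) to the later (August 30, 2065):
March 2065: 31 − 18 = 13 days remain.
Then April (30), May (31), June (30), July (31): 30 + 31 + 30 + 31 = 122 days.
August 1–30, 2065: 30 days.
Total: 13 + 122 + 30 = 165 days.
165 mod 7 = 4, so 4 days before Sunday is Wednesday.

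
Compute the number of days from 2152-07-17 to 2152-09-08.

53

July 2152: 31 − 17 = 14 days remain.
Then August (31): 31 days.
September 1–8, 2152: 8 days.
Total: 14 + 31 + 8 = 53 days.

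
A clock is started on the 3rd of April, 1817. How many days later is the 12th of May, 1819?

769

Day-of-year of April 3, 1817: 93.
Day-of-year of May 12, 1819: 132.
1817 has 365 days, so 365 − 93 = 272 days remain in 1817.
Full years: 1818: 365. Sum = 365.
Total: 272 + 365 + 132 = 769 days.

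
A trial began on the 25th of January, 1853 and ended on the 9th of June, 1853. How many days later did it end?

135

January 1853: 31 − 25 = 6 days remain.
Then February 1853 (28), March (31), April (30), May (31): 28 + 31 + 30 + 31 = 120 days.
June 1–9, 1853: 9 days.
Total: 6 + 120 + 9 = 135 days.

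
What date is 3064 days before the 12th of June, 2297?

the 21st of January, 2289

Count 3064 days before June 12, 2297:
From January 21, 2289 to January 21, 2297: 8 years, of which 2 contain a Feb 29 — 6×365 + 2×366 = 2922 days.
January 2297: 31 − 21 = 10 days remain.
Then February 2297 (28), March (31), April (30), May (31): 28 + 31 + 30 + 31 = 120 days.
June 1–12, 2297: 12 days.
Residual: 142 days.
Total: 3064 days.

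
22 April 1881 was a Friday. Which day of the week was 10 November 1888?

Saturday

Day-of-year of April 22, 1881: 112.
Day-of-year of November 10, 1888: 315.
1881 has 365 days, so 365 − 112 = 253 days remain in 1881.
Full years: 1882: 365; 1883: 365; 1884: 366; 1885: 365; 1886: 365; 1887: 365. Sum = 2191.
Total: 253 + 2191 + 315 = 2759 days.
2759 mod 7 = 1, so 1 day after Friday is Saturday.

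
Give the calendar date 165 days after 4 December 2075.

17 May 2076

Count 165 days after December 4, 2075:
December 2075: 31 − 4 = 27 days remain.
Then January (31), February 2076 (29), March (31), April (30): 31 + 29 + 31 + 30 = 121 days.
May 1–17, 2076: 17 days.
Residual: 165 days.
Total: 165 days.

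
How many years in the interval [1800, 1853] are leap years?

Years divisible by 4: 1800, 1804, …, 1852 — 14 in all.
Of these, 1800 is divisible by 100 but not 400, so not leap.
Leap years: 14 − 1 = 13.

13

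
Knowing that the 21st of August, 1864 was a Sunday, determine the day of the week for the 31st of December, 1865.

Sunday

August 1864: 31 − 21 = 10 days remain.
Then 15 full months totalling 456 days.
December 1–31, 1865: 31 days.
Total: 10 + 456 + 31 = 497 days.
497 is a multiple of 7, so the 31st of December, 1865 falls on the same weekday: Sunday.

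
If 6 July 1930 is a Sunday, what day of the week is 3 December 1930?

Wednesday

July 1930: 31 − 6 = 25 days remain.
Then August (31), September (30), October (31), November (30): 31 + 30 + 31 + 30 = 122 days.
December 1–3, 1930: 3 days.
Total: 25 + 122 + 3 = 150 days.
150 mod 7 = 3, so 3 days after Sunday is Wednesday.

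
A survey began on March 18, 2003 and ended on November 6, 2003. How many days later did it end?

March 2003: 31 − 18 = 13 days remain.
Then April (30), May (31), June (30), July (31), August (31), September (30), October (31): 30 + 31 + 30 + 31 + 31 + 30 + 31 = 214 days.
November 1–6, 2003: 6 days.
Total: 13 + 214 + 6 = 233 days.

233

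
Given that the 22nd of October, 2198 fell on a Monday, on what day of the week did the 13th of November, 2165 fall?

Count forward from the earlier date (November 13, 2165) to the later (October 22, 2198):
From November 13, 2165 to November 13, 2197: 32 years, of which 8 contain a Feb 29 — 24×365 + 8×366 = 11688 days.
November 2197: 30 − 13 = 17 days remain.
Then 10 full months totalling 304 days.
October 1–22, 2198: 22 days.
Residual: 343 days.
Total: 12031 days.
12031 mod 7 = 5, so 5 days before Monday is Wednesday.

Wednesday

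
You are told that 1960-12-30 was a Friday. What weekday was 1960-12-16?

Count forward from the earlier date (December 16, 1960) to the later (December 30, 1960):
Within December 1960: 30 − 16 = 14 days.
14 is a multiple of 7, so 1960-12-16 falls on the same weekday: Friday.

Friday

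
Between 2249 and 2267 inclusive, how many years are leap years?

Years divisible by 4 in [2249, 2267]: 2252, 2256, 2260, 2264.
No century exceptions apply. Count: 4.

4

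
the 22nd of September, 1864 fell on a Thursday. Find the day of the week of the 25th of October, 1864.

Tuesday

September 1864: 30 − 22 = 8 days remain.
October 1–25, 1864: 25 days.
Total: 8 + 25 = 33 days.
33 mod 7 = 5, so 5 days after Thursday is Tuesday.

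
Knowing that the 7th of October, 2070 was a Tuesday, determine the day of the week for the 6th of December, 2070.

Saturday

October 2070: 31 − 7 = 24 days remain.
Then November (30): 30 days.
December 1–6, 2070: 6 days.
Total: 24 + 30 + 6 = 60 days.
60 mod 7 = 4, so 4 days after Tuesday is Saturday.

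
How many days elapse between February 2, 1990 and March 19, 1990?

February 1990: 28 − 2 = 26 days remain (1990 is not a leap year, so February has 28 days).
March 1–19, 1990: 19 days.
Total: 26 + 19 = 45 days.

45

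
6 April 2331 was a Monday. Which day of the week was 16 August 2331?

Sunday

April 2331: 30 − 6 = 24 days remain.
Then May (31), June (30), July (31): 31 + 30 + 31 = 92 days.
August 1–16, 2331: 16 days.
Total: 24 + 92 + 16 = 132 days.
132 mod 7 = 6, so 6 days after Monday is Sunday.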